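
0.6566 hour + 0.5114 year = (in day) 186.7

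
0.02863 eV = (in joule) 4.587e-21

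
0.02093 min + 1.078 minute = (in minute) 1.099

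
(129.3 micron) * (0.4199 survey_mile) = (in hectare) 8.738e-06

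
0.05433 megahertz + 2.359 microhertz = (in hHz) 543.3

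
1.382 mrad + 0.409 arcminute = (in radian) 0.001501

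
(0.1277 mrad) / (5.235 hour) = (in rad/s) 6.776e-09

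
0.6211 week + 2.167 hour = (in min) 6391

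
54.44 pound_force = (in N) 242.2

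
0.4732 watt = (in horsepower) 0.0006346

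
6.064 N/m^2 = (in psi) 0.0008795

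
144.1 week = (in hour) 2.421e+04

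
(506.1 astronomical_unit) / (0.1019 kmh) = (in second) 2.675e+15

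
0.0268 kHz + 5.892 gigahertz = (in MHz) 5892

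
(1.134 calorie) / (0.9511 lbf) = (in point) 3179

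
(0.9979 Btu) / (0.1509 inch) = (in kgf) 2.801e+04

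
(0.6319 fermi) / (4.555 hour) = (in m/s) 3.854e-20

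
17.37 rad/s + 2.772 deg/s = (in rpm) 166.3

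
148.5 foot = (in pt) 1.283e+05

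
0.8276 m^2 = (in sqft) 8.908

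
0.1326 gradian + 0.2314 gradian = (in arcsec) 1179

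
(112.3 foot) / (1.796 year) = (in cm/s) 6.043e-05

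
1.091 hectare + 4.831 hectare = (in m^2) 5.922e+04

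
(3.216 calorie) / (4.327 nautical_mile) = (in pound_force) 0.0003775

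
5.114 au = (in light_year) 8.087e-05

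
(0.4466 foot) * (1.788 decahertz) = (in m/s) 2.434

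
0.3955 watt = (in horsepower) 0.0005304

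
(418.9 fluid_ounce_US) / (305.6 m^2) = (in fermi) 4.054e+10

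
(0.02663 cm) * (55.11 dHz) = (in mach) 4.31e-06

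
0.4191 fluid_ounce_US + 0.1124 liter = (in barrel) 0.0007849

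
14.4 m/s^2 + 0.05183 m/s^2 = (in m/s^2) 14.45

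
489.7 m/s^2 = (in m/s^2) 489.7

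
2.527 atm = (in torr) 1921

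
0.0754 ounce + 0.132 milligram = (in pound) 0.004713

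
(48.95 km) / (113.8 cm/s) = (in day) 0.4978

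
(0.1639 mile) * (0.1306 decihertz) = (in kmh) 12.4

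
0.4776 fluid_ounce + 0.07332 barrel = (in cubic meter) 0.01167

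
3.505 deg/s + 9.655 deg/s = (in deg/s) 13.16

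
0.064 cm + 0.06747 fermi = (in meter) 0.00064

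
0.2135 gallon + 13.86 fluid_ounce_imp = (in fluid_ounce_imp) 42.3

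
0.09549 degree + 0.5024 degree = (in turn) 0.001661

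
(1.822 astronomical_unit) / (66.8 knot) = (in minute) 1.322e+08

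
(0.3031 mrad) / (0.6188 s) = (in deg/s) 0.02806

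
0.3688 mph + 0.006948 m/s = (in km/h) 0.6185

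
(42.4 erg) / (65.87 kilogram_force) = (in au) 4.388e-20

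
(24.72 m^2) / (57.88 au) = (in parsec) 9.252e-29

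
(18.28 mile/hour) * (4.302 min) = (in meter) 2109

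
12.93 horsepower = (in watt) 9642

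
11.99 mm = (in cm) 1.199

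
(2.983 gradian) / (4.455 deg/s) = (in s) 0.6026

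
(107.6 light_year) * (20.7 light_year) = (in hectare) 1.994e+31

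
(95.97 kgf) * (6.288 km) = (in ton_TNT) 0.001414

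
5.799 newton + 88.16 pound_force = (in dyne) 3.98e+07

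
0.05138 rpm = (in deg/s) 0.3083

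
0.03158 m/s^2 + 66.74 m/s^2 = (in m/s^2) 66.77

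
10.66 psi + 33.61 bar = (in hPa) 3.434e+04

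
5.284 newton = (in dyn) 5.284e+05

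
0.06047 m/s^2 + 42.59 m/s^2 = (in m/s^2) 42.65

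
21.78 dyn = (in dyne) 21.78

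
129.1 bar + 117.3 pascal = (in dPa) 1.291e+08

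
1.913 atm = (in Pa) 1.938e+05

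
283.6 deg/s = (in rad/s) 4.95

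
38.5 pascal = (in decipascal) 385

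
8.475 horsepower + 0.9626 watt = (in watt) 6321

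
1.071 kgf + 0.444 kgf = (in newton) 14.86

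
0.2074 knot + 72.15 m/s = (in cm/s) 7226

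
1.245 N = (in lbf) 0.2799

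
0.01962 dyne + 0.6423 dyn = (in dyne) 0.6619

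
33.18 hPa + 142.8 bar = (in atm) 141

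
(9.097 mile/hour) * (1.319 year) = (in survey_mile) 1.051e+05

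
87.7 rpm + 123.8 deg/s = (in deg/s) 650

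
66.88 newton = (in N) 66.88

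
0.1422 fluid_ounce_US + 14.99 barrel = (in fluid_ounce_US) 8.059e+04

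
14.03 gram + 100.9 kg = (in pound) 222.5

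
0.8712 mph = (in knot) 0.7571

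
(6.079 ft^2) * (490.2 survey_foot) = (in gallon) 2.229e+04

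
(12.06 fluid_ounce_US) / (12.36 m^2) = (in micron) 28.86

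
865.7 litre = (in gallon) 228.7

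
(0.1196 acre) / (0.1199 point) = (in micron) 1.144e+13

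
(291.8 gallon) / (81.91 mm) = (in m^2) 13.49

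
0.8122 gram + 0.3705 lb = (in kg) 0.1689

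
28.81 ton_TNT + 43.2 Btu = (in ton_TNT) 28.81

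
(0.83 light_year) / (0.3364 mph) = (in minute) 8.703e+14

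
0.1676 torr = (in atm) 0.0002205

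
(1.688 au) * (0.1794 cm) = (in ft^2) 4.876e+09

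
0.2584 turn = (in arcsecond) 3.349e+05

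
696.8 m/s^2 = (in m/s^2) 696.8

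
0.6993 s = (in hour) 0.0001943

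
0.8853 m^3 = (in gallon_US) 233.9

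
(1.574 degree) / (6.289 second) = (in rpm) 0.04171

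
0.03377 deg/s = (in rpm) 0.005628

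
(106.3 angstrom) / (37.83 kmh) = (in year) 3.208e-17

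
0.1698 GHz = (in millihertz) 1.698e+11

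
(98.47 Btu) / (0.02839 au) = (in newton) 2.446e-05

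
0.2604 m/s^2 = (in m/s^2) 0.2604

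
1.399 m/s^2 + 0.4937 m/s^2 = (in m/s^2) 1.893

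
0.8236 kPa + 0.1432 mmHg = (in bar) 0.008427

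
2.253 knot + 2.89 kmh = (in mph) 4.388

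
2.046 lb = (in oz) 32.74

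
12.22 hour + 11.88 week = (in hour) 2008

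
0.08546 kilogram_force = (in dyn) 8.381e+04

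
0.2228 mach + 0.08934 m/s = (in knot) 147.6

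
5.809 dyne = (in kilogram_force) 5.924e-06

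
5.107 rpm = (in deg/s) 30.64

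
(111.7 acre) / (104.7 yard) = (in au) 3.156e-08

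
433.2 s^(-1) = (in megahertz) 0.0004332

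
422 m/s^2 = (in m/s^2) 422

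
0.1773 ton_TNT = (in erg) 7.418e+15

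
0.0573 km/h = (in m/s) 0.01592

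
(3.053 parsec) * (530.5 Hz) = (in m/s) 4.998e+19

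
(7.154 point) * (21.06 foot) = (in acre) 4.003e-06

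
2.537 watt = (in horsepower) 0.003402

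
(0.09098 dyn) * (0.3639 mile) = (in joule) 0.0005328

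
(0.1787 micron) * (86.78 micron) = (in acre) 3.832e-15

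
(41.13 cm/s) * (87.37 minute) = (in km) 2.156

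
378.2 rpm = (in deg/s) 2269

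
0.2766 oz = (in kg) 0.007841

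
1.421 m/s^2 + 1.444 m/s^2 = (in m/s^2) 2.865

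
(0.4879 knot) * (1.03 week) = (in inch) 6.156e+06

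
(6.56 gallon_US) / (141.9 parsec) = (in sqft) 6.105e-20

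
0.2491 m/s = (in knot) 0.4842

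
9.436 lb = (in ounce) 151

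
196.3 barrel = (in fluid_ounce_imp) 1.098e+06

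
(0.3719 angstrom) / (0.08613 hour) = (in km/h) 4.318e-13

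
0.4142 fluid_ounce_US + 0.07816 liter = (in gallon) 0.02388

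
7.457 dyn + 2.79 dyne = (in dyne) 10.25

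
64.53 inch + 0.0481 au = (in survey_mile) 4.471e+06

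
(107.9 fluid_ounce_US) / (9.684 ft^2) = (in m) 0.003547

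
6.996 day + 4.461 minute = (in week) 0.9999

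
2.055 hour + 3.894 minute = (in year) 0.000242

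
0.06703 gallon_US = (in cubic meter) 0.0002537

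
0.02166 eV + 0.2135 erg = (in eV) 1.333e+11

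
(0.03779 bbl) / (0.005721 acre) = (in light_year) 2.743e-20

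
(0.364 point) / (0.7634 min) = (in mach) 8.233e-09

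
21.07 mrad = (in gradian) 1.341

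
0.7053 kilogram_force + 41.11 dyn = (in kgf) 0.7053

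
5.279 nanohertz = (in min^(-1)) 3.167e-07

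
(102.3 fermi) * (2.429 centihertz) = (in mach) 7.298e-18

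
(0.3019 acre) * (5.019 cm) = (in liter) 6.132e+04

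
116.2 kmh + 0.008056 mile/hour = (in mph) 72.21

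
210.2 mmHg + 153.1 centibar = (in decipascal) 1.811e+06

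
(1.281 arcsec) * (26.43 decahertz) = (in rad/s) 0.001641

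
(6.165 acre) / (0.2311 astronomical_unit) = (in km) 7.216e-10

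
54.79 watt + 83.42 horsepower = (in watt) 6.226e+04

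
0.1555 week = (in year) 0.002982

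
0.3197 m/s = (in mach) 0.0009389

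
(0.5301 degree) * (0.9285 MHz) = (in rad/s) 8590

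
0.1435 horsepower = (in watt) 107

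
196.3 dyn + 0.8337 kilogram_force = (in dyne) 8.178e+05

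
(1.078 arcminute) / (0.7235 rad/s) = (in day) 5.016e-09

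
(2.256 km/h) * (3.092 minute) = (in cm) 1.163e+04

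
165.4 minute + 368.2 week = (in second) 2.227e+08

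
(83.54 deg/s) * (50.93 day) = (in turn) 1.021e+06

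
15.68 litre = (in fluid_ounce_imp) 551.9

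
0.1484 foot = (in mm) 45.23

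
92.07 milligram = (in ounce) 0.003248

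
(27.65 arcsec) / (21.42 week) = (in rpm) 9.881e-11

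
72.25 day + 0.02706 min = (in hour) 1734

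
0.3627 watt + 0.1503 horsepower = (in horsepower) 0.1508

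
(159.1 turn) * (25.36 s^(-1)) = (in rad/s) 2.535e+04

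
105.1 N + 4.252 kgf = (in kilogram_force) 14.97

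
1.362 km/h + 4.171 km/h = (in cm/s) 153.7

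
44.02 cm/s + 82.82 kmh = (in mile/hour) 52.45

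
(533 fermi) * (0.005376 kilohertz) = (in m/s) 2.865e-12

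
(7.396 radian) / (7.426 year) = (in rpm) 3.016e-07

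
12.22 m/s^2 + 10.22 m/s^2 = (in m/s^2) 22.44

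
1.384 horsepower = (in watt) 1032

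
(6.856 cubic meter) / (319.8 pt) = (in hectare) 0.006077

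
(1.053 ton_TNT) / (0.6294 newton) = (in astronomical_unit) 0.04679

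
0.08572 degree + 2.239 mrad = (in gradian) 0.2378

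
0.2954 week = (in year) 0.005665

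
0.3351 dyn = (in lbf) 7.533e-07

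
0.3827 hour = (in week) 0.002278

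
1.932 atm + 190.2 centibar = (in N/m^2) 3.86e+05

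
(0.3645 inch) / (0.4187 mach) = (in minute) 1.082e-06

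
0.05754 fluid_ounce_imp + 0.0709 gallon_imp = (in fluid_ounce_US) 10.95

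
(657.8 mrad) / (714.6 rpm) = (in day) 1.017e-07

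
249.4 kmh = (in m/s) 69.28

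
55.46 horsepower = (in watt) 4.136e+04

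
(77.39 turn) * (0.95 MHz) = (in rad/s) 4.619e+08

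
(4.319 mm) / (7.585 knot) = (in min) 1.845e-05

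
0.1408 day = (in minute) 202.8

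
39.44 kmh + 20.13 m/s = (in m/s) 31.09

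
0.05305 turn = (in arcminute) 1146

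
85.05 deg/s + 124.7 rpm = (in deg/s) 833.2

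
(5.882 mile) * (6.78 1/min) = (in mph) 2393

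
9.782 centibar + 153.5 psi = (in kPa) 1068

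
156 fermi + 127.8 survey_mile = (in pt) 5.83e+08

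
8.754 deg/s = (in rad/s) 0.1528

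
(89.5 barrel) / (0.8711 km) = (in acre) 4.036e-06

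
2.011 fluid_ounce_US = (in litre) 0.05947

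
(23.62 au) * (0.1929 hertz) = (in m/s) 6.816e+11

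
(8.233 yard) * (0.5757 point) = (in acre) 3.778e-07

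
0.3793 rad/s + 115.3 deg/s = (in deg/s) 137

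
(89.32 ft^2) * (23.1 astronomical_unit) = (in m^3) 2.868e+13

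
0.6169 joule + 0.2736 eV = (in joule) 0.6169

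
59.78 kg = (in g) 5.978e+04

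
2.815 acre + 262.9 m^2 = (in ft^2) 1.255e+05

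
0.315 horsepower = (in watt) 234.9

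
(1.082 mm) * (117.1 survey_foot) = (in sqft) 0.4157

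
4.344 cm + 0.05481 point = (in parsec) 1.408e-18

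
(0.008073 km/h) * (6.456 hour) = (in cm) 5212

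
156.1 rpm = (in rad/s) 16.35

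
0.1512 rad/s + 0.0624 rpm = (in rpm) 1.506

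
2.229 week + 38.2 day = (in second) 4.649e+06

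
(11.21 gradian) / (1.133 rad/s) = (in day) 1.799e-06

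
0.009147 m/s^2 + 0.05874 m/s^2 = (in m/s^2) 0.06789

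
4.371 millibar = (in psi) 0.0634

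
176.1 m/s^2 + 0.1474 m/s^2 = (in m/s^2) 176.2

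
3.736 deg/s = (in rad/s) 0.06521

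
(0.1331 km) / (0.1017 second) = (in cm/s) 1.309e+05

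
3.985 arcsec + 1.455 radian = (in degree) 83.37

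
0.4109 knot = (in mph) 0.4729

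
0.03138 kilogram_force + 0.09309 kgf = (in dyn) 1.221e+05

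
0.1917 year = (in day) 69.97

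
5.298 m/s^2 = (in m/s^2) 5.298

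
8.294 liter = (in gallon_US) 2.191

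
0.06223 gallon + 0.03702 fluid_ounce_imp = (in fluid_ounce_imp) 8.328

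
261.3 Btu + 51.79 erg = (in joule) 2.757e+05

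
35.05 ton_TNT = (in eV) 9.153e+29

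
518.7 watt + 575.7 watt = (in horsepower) 1.468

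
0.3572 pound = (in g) 162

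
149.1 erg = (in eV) 9.306e+13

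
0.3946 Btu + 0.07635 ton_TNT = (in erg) 3.194e+15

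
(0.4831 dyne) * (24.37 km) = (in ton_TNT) 2.814e-11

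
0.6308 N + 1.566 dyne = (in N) 0.6308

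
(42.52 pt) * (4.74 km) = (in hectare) 0.00711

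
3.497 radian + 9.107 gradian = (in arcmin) 1.251e+04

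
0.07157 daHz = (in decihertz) 7.157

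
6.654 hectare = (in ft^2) 7.162e+05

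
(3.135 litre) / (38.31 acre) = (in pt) 5.732e-05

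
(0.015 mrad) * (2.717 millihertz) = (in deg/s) 2.335e-06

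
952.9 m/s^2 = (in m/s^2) 952.9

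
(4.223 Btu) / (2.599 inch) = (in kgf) 6882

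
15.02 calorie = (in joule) 62.84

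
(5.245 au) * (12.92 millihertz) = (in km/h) 3.65e+10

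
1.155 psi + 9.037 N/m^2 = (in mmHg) 59.8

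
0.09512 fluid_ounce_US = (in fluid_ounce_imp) 0.099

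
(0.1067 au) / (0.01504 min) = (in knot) 3.438e+10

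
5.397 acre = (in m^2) 2.184e+04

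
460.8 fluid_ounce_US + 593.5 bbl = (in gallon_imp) 2.076e+04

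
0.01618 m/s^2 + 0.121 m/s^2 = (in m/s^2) 0.1372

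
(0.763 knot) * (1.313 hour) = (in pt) 5.259e+06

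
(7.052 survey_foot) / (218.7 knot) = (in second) 0.0191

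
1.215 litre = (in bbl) 0.007642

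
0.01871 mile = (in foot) 98.79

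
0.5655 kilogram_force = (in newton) 5.546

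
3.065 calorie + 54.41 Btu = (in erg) 5.742e+11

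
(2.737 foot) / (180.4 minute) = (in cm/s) 0.007707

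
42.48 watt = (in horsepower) 0.05697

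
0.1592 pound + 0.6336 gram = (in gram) 72.85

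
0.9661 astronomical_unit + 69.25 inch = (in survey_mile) 8.98e+07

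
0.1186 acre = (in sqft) 5166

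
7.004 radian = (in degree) 401.3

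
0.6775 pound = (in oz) 10.84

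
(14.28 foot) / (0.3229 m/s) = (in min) 0.2247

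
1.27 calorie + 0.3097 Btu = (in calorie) 79.37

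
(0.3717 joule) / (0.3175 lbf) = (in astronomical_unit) 1.759e-12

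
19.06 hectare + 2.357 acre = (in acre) 49.46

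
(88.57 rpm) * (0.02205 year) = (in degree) 3.695e+08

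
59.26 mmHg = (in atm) 0.07797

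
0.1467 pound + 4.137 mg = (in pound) 0.1467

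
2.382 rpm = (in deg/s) 14.29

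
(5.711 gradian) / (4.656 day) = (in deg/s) 1.278e-05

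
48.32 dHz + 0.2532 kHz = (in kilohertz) 0.258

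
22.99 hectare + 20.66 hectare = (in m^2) 4.365e+05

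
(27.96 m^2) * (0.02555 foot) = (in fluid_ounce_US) 7363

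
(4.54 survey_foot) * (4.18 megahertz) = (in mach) 1.699e+04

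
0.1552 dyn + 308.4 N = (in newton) 308.4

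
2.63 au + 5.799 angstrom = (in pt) 1.115e+15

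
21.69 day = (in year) 0.05942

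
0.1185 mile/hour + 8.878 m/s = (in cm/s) 893.1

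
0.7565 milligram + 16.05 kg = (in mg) 1.605e+07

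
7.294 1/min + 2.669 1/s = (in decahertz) 0.2791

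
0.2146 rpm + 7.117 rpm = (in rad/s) 0.7678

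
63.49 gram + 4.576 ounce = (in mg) 1.932e+05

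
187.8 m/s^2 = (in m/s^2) 187.8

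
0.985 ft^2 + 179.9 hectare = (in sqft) 1.936e+07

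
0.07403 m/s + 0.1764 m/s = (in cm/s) 25.04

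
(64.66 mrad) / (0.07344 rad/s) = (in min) 0.01467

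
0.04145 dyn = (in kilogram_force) 4.227e-08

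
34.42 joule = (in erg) 3.442e+08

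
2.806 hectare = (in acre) 6.934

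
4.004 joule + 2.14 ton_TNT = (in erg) 8.954e+16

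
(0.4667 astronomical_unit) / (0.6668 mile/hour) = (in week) 3.873e+05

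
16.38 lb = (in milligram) 7.43e+06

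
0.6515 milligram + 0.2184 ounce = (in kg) 0.006192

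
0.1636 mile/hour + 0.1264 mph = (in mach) 0.0003807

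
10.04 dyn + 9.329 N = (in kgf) 0.9513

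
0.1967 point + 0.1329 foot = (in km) 4.058e-05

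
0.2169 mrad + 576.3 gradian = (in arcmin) 3.112e+04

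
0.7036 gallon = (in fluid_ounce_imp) 93.74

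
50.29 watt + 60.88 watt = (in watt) 111.2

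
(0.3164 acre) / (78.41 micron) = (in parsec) 5.292e-10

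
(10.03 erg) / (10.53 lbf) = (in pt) 6.07e-05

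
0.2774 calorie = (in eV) 7.244e+18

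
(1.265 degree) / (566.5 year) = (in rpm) 1.18e-11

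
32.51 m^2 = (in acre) 0.008033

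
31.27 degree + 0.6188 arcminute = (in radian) 0.5459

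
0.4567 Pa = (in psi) 6.624e-05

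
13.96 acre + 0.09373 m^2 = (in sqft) 6.081e+05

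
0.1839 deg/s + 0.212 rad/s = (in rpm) 2.055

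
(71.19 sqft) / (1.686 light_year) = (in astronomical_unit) 2.772e-27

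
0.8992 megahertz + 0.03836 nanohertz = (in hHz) 8992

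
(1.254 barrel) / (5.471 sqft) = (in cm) 39.23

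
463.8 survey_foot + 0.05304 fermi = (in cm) 1.414e+04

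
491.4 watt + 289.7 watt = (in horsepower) 1.047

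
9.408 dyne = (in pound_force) 2.115e-05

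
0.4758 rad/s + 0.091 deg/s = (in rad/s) 0.4774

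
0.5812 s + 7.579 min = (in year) 1.444e-05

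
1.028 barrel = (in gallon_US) 43.18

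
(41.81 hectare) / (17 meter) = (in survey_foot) 8.069e+04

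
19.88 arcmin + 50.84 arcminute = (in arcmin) 70.72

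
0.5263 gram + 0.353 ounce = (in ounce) 0.3716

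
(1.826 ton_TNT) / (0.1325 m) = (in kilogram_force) 5.88e+09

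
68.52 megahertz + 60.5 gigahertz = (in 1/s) 6.057e+10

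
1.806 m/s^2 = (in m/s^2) 1.806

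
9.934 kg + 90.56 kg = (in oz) 3545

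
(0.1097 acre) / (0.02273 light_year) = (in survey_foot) 6.773e-12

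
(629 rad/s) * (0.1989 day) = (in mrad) 1.081e+10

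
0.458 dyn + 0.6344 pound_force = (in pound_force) 0.6344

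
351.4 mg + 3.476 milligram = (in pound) 0.0007824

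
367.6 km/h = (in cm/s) 1.021e+04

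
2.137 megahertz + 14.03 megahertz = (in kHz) 1.617e+04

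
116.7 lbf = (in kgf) 52.93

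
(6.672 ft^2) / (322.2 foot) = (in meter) 0.006312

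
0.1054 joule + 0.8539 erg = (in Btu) 9.99e-05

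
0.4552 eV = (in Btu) 6.913e-23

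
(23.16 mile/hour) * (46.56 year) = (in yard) 1.663e+10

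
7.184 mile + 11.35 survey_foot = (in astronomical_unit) 7.731e-08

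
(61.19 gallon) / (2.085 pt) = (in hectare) 0.03149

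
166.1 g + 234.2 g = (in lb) 0.8825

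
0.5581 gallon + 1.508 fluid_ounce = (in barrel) 0.01357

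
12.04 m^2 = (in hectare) 0.001204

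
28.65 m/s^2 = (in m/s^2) 28.65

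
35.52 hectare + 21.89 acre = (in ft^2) 4.777e+06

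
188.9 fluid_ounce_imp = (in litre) 5.367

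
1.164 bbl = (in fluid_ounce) 6258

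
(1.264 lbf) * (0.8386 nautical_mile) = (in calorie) 2087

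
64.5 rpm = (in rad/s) 6.754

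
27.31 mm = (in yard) 0.02987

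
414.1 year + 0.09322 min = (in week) 2.159e+04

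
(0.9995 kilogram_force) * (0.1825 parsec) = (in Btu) 5.232e+13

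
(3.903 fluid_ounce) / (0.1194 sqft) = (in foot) 0.03414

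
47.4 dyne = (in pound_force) 0.0001066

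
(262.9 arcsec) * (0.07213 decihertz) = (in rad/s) 9.194e-06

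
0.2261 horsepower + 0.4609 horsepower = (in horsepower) 0.687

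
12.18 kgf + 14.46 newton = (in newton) 133.9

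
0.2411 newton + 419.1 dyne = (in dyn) 2.453e+04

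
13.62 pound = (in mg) 6.178e+06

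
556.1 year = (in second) 1.754e+10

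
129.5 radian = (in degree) 7420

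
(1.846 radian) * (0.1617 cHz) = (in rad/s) 0.002985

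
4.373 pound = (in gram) 1984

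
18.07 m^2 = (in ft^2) 194.5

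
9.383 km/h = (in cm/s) 260.6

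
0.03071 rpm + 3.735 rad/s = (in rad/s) 3.738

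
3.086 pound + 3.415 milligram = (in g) 1400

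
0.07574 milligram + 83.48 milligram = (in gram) 0.08356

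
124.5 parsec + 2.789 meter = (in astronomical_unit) 2.568e+07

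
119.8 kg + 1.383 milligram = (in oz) 4226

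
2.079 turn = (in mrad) 1.306e+04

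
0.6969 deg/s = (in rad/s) 0.01216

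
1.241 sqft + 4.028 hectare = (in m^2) 4.028e+04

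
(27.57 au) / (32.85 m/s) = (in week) 2.076e+05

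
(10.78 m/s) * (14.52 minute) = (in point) 2.662e+07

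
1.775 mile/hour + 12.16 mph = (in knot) 12.11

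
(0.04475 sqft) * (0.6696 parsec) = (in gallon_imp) 1.89e+16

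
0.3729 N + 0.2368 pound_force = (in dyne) 1.426e+05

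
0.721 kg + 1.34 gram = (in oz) 25.48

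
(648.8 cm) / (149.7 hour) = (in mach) 3.536e-08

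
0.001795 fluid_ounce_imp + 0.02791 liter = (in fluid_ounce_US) 0.9455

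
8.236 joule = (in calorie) 1.968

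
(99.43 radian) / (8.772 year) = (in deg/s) 2.059e-05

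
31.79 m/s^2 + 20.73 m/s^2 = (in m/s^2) 52.52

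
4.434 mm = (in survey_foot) 0.01455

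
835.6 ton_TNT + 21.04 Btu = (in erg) 3.496e+19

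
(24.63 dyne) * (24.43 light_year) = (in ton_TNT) 1.361e+04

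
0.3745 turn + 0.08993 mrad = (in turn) 0.3745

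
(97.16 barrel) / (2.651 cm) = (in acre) 0.144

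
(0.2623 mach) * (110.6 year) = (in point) 8.83e+14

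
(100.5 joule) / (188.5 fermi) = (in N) 5.332e+14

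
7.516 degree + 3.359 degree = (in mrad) 189.8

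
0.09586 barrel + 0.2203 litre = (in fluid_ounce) 522.8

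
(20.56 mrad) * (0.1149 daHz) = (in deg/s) 1.354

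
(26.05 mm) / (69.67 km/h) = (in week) 2.226e-09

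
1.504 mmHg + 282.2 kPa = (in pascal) 2.824e+05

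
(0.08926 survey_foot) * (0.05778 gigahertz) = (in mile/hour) 3.516e+06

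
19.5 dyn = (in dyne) 19.5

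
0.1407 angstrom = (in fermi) 1.407e+04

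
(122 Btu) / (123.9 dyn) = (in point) 2.945e+11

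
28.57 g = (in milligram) 2.857e+04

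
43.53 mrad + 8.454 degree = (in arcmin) 656.9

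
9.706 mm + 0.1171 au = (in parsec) 5.677e-07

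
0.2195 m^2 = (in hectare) 2.195e-05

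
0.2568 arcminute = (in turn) 1.189e-05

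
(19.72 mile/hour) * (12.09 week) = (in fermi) 6.446e+22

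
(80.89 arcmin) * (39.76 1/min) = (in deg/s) 0.8934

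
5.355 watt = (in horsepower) 0.007181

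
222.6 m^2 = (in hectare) 0.02226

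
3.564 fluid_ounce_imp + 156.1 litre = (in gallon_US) 41.26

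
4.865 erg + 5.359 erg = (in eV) 6.381e+12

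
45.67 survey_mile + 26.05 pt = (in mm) 7.35e+07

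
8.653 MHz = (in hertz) 8.653e+06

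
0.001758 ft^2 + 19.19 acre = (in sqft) 8.359e+05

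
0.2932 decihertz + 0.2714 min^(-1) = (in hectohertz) 0.0003384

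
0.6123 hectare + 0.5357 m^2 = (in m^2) 6124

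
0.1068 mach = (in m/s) 36.37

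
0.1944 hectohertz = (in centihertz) 1944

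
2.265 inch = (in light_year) 6.081e-18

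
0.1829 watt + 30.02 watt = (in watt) 30.2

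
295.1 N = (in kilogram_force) 30.09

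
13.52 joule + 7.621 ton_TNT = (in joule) 3.189e+10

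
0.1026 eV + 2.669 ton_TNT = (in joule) 1.117e+10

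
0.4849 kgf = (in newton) 4.755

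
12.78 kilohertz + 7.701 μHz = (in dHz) 1.278e+05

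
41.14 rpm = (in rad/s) 4.308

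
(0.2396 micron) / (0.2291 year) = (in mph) 7.418e-14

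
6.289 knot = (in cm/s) 323.5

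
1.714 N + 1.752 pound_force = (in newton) 9.507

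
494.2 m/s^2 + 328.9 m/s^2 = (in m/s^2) 823.1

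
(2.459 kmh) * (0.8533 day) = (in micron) 5.036e+10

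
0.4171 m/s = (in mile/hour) 0.933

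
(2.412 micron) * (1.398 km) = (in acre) 8.332e-07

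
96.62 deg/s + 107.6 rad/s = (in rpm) 1044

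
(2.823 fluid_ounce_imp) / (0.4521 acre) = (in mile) 2.724e-11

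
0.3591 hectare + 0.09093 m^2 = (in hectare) 0.3591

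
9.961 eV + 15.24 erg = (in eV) 9.512e+12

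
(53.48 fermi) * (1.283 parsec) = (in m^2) 2117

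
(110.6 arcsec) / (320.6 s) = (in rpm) 1.597e-05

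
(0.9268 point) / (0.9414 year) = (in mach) 3.234e-14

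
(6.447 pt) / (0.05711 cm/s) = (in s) 3.982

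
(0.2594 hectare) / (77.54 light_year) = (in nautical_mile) 1.909e-18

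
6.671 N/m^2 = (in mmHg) 0.05004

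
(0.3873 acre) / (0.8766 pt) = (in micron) 5.068e+12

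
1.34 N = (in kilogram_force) 0.1366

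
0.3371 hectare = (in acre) 0.833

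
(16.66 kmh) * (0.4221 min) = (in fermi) 1.172e+17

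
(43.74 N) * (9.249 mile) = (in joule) 6.511e+05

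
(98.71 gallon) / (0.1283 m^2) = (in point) 8256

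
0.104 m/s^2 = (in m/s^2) 0.104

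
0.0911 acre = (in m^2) 368.7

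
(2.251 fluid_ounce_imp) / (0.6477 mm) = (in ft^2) 1.063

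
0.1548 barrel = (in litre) 24.61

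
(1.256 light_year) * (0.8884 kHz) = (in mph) 2.361e+19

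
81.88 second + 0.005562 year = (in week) 0.2902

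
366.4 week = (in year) 7.027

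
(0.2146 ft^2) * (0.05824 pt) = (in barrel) 2.576e-06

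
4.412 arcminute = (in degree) 0.07353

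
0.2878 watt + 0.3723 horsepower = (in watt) 277.9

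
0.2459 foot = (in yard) 0.08197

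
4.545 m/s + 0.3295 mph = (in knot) 9.121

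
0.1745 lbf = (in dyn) 7.762e+04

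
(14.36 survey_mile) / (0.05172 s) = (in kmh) 1.609e+06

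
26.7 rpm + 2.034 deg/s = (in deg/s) 162.2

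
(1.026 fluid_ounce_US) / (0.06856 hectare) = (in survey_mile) 2.75e-11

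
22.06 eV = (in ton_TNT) 8.447e-28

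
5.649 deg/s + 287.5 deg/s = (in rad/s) 5.116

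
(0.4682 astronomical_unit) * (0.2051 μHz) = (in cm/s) 1.437e+06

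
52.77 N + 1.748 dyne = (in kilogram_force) 5.381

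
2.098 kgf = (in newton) 20.57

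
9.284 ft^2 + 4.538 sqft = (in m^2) 1.284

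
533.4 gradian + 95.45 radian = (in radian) 103.8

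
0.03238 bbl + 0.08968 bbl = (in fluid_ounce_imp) 683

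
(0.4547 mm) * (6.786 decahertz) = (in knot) 0.05998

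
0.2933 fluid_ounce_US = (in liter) 0.008674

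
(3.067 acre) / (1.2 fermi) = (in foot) 3.393e+19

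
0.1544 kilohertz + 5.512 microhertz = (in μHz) 1.544e+08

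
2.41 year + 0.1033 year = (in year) 2.513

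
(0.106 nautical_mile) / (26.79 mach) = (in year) 6.824e-10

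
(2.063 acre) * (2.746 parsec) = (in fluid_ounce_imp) 2.49e+25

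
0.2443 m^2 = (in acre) 6.037e-05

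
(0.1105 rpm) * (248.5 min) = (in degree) 9885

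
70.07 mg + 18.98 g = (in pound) 0.042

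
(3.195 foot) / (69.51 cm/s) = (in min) 0.02335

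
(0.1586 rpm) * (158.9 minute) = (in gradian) 1.008e+04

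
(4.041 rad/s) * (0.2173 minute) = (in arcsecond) 1.087e+07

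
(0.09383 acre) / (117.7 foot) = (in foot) 34.73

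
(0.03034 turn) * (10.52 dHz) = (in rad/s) 0.2005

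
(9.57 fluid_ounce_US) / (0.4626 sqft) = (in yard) 0.007202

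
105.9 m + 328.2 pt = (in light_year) 1.121e-14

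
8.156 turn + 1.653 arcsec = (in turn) 8.156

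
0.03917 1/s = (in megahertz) 3.917e-08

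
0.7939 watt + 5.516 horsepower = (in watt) 4114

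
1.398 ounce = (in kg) 0.03963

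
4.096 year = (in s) 1.292e+08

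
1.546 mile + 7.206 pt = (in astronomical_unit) 1.663e-08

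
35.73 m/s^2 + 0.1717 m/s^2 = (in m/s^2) 35.9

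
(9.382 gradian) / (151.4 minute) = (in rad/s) 1.622e-05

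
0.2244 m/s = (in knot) 0.4362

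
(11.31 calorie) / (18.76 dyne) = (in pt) 7.15e+08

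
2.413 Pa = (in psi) 0.00035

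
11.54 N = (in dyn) 1.154e+06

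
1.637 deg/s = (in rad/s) 0.02857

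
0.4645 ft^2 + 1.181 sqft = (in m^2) 0.1529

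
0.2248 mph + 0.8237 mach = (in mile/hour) 627.6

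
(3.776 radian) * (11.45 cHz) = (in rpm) 4.129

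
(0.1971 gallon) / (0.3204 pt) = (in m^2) 6.601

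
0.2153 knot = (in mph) 0.2478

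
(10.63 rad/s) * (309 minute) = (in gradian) 1.255e+07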